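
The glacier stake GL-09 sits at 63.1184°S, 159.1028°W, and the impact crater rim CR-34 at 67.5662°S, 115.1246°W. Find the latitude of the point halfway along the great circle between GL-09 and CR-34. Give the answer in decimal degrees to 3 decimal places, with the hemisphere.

66.930°S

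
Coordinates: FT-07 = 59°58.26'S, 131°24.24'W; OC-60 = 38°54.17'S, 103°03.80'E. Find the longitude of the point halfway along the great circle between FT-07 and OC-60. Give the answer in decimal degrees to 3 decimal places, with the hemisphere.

FT-07: φ = -59.97100°, λ = -131.40400°
OC-60: φ = -38.90283°, λ = +103.06333°
Bx = cos φ₂ cos Δλ = -0.452271,  By = cos φ₂ sin Δλ = -0.633297
φₘ = atan2(sin φ₁ + sin φ₂, √((cos φ₁ + Bx)² + By²)) = -66.96567°
λₘ = λ₁ + atan2(By, cos φ₁ + Bx) = 142.94541°

142.945°E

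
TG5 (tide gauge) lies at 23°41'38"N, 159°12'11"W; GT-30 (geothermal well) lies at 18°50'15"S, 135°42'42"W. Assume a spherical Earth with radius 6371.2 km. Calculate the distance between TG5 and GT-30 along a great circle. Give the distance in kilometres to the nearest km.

5372 km

TG5: φ = +23.69389°, λ = -159.20306°
GT-30: φ = -18.83750°, λ = -135.71167°
Δφ = -42.5314°,  Δλ = 23.4914°
a = sin²(Δφ/2) + cos φ₁ cos φ₂ sin²(Δλ/2) = 0.167461
c = 2·arcsin(√a) = 0.843197 rad = 48.3117°
d = R·c = 6371.2 × 0.843197 = 5372.2 km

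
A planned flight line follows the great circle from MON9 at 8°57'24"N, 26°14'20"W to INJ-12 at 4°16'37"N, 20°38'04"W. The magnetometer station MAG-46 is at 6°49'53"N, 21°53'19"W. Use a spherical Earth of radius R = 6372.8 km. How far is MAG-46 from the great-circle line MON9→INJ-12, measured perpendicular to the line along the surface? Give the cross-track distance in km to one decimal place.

126.9 km

MON9: φ = +8.95667°, λ = -26.23889°
INJ-12: φ = +4.27694°, λ = -20.63444°
MAG-46: φ = +6.83139°, λ = -21.88861°
δ₁₃ = central angle MON9→MAG-46 = 0.083853 rad  (haversine)
θ₁₃ = bearing MON9→MAG-46 = 115.942°,  θ₁₂ = bearing MON9→INJ-12 = 129.697°
dₓₜ = R·arcsin(sin δ₁₃ · sin(θ₁₃ − θ₁₂)) = 6372.8·arcsin(0.08375·sin(-13.755°)) = -126.916 km
|dₓₜ| = 126.916 km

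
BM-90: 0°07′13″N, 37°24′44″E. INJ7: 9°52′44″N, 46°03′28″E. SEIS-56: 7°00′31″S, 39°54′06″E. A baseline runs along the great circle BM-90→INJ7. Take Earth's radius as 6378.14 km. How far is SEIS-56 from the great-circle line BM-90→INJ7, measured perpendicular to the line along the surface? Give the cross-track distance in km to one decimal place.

729.4 km

BM-90: φ = +0.12028°, λ = +37.41222°
INJ7: φ = +9.87889°, λ = +46.05778°
SEIS-56: φ = -7.00861°, λ = +39.90167°
δ₁₃ = central angle BM-90→SEIS-56 = 0.131756 rad  (haversine)
θ₁₃ = bearing BM-90→SEIS-56 = 160.843°,  θ₁₂ = bearing BM-90→INJ7 = 41.140°
dₓₜ = R·arcsin(sin δ₁₃ · sin(θ₁₃ − θ₁₂)) = 6378.14·arcsin(0.13137·sin(119.703°)) = 729.415 km
|dₓₜ| = 729.415 km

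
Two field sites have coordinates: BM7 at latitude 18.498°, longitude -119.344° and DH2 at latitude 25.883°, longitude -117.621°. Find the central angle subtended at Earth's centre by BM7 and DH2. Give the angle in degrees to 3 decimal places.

7.555°

Δφ = 7.3850°,  Δλ = 1.7230°
a = sin²(Δφ/2) + cos φ₁ cos φ₂ sin²(Δλ/2) = 0.004340
c = 2·arcsin(√a) = 0.131860 rad = 7.5550°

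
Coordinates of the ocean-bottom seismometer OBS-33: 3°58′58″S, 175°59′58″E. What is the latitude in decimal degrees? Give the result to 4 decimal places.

3° + 58′/60 + 58″/3600 = 3 + 0.96667 + 0.01611 = 3.9828°

3.9828°S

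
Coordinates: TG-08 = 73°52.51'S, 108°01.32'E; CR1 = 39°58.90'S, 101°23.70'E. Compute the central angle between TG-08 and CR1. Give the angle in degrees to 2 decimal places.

TG-08: φ = -73.87517°, λ = +108.02200°
CR1: φ = -39.98167°, λ = +101.39500°
Δφ = 33.8935°,  Δλ = -6.6270°
a = sin²(Δφ/2) + cos φ₁ cos φ₂ sin²(Δλ/2) = 0.085673
c = 2·arcsin(√a) = 0.594098 rad = 34.0393°

34.04°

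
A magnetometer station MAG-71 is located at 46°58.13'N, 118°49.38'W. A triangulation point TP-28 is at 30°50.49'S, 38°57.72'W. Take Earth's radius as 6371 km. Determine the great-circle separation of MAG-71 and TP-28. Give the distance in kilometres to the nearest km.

MAG-71: φ = +46.96883°, λ = -118.82300°
TP-28: φ = -30.84150°, λ = -38.96200°
Δφ = -77.8103°,  Δλ = 79.8610°
a = sin²(Δφ/2) + cos φ₁ cos φ₂ sin²(Δλ/2) = 0.635805
c = 2·arcsin(√a) = 1.845861 rad = 105.7601°
d = R·c = 6371 × 1.845861 = 11760.0 km

11760 km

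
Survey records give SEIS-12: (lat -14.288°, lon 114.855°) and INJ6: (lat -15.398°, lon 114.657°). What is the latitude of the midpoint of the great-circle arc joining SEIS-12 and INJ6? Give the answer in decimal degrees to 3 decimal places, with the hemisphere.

14.843°S

Bx = cos φ₂ cos Δλ = 0.964099,  By = cos φ₂ sin Δλ = -0.003332
φₘ = atan2(sin φ₁ + sin φ₂, √((cos φ₁ + Bx)² + By²)) = -14.84302°
λₘ = λ₁ + atan2(By, cos φ₁ + Bx) = 114.75625°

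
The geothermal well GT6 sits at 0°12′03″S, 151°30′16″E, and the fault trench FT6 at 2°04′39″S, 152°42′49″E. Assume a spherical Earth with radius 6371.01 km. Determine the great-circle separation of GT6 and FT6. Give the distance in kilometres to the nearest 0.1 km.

GT6: φ = -0.20083°, λ = +151.50444°
FT6: φ = -2.07750°, λ = +152.71361°
Δφ = -1.8767°,  Δλ = 1.2092°
a = sin²(Δφ/2) + cos φ₁ cos φ₂ sin²(Δλ/2) = 0.000379
c = 2·arcsin(√a) = 0.038961 rad = 2.2323°
d = R·c = 6371.01 × 0.038961 = 248.2 km

248.2 km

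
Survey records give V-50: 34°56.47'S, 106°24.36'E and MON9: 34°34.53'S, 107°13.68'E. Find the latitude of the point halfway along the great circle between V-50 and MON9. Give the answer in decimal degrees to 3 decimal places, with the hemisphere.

34.759°S

V-50: φ = -34.94117°, λ = +106.40600°
MON9: φ = -34.57550°, λ = +107.22800°
Bx = cos φ₂ cos Δλ = 0.823294,  By = cos φ₂ sin Δλ = 0.011812
φₘ = atan2(sin φ₁ + sin φ₂, √((cos φ₁ + Bx)² + By²)) = -34.75902°
λₘ = λ₁ + atan2(By, cos φ₁ + Bx) = 106.81791°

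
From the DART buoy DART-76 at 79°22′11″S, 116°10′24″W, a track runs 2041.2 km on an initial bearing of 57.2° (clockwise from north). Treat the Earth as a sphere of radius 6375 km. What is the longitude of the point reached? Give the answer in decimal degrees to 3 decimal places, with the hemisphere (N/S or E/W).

78.503°W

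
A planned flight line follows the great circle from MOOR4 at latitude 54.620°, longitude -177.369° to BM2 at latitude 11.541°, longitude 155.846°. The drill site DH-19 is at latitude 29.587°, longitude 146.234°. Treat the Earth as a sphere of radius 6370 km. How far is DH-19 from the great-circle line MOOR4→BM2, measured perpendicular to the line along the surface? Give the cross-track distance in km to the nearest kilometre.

1581 km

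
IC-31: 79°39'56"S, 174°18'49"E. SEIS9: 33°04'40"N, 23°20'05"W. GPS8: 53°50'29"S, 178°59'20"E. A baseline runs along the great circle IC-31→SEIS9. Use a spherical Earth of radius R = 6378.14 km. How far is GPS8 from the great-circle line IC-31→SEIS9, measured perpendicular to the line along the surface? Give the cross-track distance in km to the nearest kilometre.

1254 km

IC-31: φ = -79.66556°, λ = +174.31361°
SEIS9: φ = +33.07778°, λ = -23.33472°
GPS8: φ = -53.84139°, λ = +178.98889°
δ₁₃ = central angle IC-31→GPS8 = 0.451525 rad  (haversine)
θ₁₃ = bearing IC-31→GPS8 = 6.328°,  θ₁₂ = bearing IC-31→SEIS9 = 159.724°
dₓₜ = R·arcsin(sin δ₁₃ · sin(θ₁₃ − θ₁₂)) = 6378.14·arcsin(0.43634·sin(-153.396°)) = -1254.372 km
|dₓₜ| = 1254.372 km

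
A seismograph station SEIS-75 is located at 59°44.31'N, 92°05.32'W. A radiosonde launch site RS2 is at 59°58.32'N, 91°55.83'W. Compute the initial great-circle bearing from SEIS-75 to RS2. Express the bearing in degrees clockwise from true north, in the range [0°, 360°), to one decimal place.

18.7°

SEIS-75: φ = +59.73850°, λ = -92.08867°
RS2: φ = +59.97200°, λ = -91.93050°
Δλ = 0.1582°
y = sin Δλ · cos φ₂ = 0.001381
x = cos φ₁ sin φ₂ − sin φ₁ cos φ₂ cos Δλ = 0.004077
θ = atan2(y, x) = 18.7183° → 18.7183° (mod 360°)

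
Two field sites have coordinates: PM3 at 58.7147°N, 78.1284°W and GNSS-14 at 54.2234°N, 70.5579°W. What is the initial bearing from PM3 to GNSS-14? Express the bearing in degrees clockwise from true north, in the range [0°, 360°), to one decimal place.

133.8°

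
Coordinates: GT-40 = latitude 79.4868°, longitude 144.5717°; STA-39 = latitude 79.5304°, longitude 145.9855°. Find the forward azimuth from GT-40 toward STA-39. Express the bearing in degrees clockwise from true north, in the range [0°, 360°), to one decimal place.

Δλ = 1.4138°
y = sin Δλ · cos φ₂ = 0.004483
x = cos φ₁ sin φ₂ − sin φ₁ cos φ₂ cos Δλ = 0.000815
θ = atan2(y, x) = 79.6929° → 79.6929° (mod 360°)

79.7°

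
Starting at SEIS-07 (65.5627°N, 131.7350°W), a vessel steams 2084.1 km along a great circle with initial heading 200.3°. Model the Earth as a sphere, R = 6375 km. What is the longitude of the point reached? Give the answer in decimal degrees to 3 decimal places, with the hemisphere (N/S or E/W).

δ = d/R = 2084.1/6375 = 0.326918 rad
φ₂ = arcsin(sin φ₁ cos δ + cos φ₁ sin δ cos θ)
   = arcsin(0.91041·0.94704 + 0.41370·0.32113·-0.93789) = 47.52725°
λ₂ = λ₁ + atan2(sin θ sin δ cos φ₁, cos δ − sin φ₁ sin φ₂) = -141.23184°

141.232°W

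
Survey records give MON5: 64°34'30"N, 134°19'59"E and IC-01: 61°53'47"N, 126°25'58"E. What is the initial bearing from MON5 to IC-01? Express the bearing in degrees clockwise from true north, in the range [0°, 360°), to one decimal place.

236.6°

MON5: φ = +64.57500°, λ = +134.33306°
IC-01: φ = +61.89639°, λ = +126.43278°
Δλ = -7.9003°
y = sin Δλ · cos φ₂ = -0.064748
x = cos φ₁ sin φ₂ − sin φ₁ cos φ₂ cos Δλ = -0.042696
θ = atan2(y, x) = -123.4014° → 236.5986° (mod 360°)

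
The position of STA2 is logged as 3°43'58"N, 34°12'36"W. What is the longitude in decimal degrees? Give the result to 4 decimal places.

34.2100°W

34° + 12′/60 + 36″/3600 = 34 + 0.20000 + 0.01000 = 34.2100°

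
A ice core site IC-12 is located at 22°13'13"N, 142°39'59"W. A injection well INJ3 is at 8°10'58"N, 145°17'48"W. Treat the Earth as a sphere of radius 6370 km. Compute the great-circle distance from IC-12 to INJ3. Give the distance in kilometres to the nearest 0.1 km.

IC-12: φ = +22.22028°, λ = -142.66639°
INJ3: φ = +8.18278°, λ = -145.29667°
Δφ = -14.0375°,  Δλ = -2.6303°
a = sin²(Δφ/2) + cos φ₁ cos φ₂ sin²(Δλ/2) = 0.015414
c = 2·arcsin(√a) = 0.248949 rad = 14.2638°
d = R·c = 6370 × 0.248949 = 1585.8 km

1585.8 km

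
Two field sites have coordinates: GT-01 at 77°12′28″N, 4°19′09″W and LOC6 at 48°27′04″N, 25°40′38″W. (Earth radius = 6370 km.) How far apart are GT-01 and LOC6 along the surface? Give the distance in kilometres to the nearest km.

3328 km

GT-01: φ = +77.20778°, λ = -4.31917°
LOC6: φ = +48.45111°, λ = -25.67722°
Δφ = -28.7567°,  Δλ = -21.3581°
a = sin²(Δφ/2) + cos φ₁ cos φ₂ sin²(Δλ/2) = 0.066707
c = 2·arcsin(√a) = 0.522478 rad = 29.9358°
d = R·c = 6370 × 0.522478 = 3328.2 km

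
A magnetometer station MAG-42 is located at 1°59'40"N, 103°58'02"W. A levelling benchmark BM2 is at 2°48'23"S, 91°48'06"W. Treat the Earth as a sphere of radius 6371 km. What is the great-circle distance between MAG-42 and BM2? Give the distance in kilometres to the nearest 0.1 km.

MAG-42: φ = +1.99444°, λ = -103.96722°
BM2: φ = -2.80639°, λ = -91.80167°
Δφ = -4.8008°,  Δλ = 12.1656°
a = sin²(Δφ/2) + cos φ₁ cos φ₂ sin²(Δλ/2) = 0.012963
c = 2·arcsin(√a) = 0.228201 rad = 13.0750°
d = R·c = 6371 × 0.228201 = 1453.9 km

1453.9 km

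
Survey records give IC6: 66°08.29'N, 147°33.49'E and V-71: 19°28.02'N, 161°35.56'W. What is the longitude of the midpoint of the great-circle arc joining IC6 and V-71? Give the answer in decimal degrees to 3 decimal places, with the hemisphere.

176.264°W

IC6: φ = +66.13817°, λ = +147.55817°
V-71: φ = +19.46700°, λ = -161.59267°
Bx = cos φ₂ cos Δλ = 0.595271,  By = cos φ₂ sin Δλ = 0.731155
φₘ = atan2(sin φ₁ + sin φ₂, √((cos φ₁ + Bx)² + By²)) = 45.21111°
λₘ = λ₁ + atan2(By, cos φ₁ + Bx) = -176.26389°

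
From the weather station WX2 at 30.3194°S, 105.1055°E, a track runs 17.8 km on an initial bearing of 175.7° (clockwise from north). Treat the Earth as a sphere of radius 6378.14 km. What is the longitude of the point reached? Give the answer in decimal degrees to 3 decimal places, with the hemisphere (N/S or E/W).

105.119°E

δ = d/R = 17.8/6378.14 = 0.002791 rad
φ₂ = arcsin(sin φ₁ cos δ + cos φ₁ sin δ cos θ)
   = arcsin(-0.50482·1.00000 + 0.86322·0.00279·-0.99719) = -30.47885°
λ₂ = λ₁ + atan2(sin θ sin δ cos φ₁, cos δ − sin φ₁ sin φ₂) = 105.11941°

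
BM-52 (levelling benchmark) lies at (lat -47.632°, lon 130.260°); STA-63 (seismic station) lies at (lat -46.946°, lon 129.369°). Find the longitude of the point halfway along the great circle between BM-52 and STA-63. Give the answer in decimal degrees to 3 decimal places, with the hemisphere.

129.812°E

Bx = cos φ₂ cos Δλ = 0.682605,  By = cos φ₂ sin Δλ = -0.010616
φₘ = atan2(sin φ₁ + sin φ₂, √((cos φ₁ + Bx)² + By²)) = -47.28986°
λₘ = λ₁ + atan2(By, cos φ₁ + Bx) = 129.81161°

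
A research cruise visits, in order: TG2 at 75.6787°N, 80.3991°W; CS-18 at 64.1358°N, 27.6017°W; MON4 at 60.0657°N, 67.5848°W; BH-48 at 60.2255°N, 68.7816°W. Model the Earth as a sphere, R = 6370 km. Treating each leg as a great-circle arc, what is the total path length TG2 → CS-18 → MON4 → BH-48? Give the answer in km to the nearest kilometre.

4431 km

TG2→CS-18: c = 0.356534 rad, d = 2271.12 km
CS-18→MON4: c = 0.328305 rad, d = 2091.30 km
MON4→BH-48: c = 0.010765 rad, d = 68.58 km
Total = 2271.12 + 2091.30 + 68.58 = 4431.00 km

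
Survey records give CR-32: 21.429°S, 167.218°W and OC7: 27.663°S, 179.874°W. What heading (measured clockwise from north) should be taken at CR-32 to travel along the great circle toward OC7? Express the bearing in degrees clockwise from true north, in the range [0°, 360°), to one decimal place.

239.0°

Δλ = -12.6560°
y = sin Δλ · cos φ₂ = -0.194053
x = cos φ₁ sin φ₂ − sin φ₁ cos φ₂ cos Δλ = -0.116451
θ = atan2(y, x) = -120.9680° → 239.0320° (mod 360°)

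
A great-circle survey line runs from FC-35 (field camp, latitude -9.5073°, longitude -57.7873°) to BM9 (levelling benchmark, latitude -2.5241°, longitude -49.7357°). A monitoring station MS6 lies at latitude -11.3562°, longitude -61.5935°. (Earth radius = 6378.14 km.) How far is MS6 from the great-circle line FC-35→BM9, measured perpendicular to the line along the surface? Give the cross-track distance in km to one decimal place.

112.2 km

δ₁₃ = central angle FC-35→MS6 = 0.072864 rad  (haversine)
θ₁₃ = bearing FC-35→MS6 = 243.379°,  θ₁₂ = bearing FC-35→BM9 = 49.396°
dₓₜ = R·arcsin(sin δ₁₃ · sin(θ₁₃ − θ₁₂)) = 6378.14·arcsin(0.07280·sin(193.983°)) = -112.203 km
|dₓₜ| = 112.203 km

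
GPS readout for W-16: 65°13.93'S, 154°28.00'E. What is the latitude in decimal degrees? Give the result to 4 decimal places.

65° + 13.93′/60 = 65 + 0.23217 = 65.2322°

65.2322°S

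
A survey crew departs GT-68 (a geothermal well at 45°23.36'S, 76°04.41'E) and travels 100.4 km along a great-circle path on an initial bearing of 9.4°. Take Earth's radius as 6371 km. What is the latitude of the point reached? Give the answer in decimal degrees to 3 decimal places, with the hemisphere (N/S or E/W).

GT-68: φ = -45.38933°, λ = +76.07350°
δ = d/R = 100.4/6371 = 0.015759 rad
φ₂ = arcsin(sin φ₁ cos δ + cos φ₁ sin δ cos θ)
   = arcsin(-0.71190·0.99988 + 0.70229·0.01576·0.98657) = -44.49835°
λ₂ = λ₁ + atan2(sin θ sin δ cos φ₁, cos δ − sin φ₁ sin φ₂) = 76.28024°

44.498°S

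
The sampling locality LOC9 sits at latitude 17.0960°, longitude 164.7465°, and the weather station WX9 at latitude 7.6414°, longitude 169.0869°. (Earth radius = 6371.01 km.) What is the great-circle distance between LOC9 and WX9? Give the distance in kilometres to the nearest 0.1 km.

Δφ = -9.4546°,  Δλ = 4.3404°
a = sin²(Δφ/2) + cos φ₁ cos φ₂ sin²(Δλ/2) = 0.008150
c = 2·arcsin(√a) = 0.180806 rad = 10.3594°
d = R·c = 6371.01 × 0.180806 = 1151.9 km

1151.9 km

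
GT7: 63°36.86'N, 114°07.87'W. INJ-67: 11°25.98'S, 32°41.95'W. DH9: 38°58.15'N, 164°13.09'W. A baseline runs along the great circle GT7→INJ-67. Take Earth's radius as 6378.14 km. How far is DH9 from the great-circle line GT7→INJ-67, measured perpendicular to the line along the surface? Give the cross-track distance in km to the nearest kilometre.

1908 km

GT7: φ = +63.61433°, λ = -114.13117°
INJ-67: φ = -11.43300°, λ = -32.69917°
DH9: φ = +38.96917°, λ = -164.21817°
δ₁₃ = central angle GT7→DH9 = 0.667970 rad  (haversine)
θ₁₃ = bearing GT7→DH9 = 254.321°,  θ₁₂ = bearing GT7→INJ-67 = 102.727°
dₓₜ = R·arcsin(sin δ₁₃ · sin(θ₁₃ − θ₁₂)) = 6378.14·arcsin(0.61939·sin(151.594°)) = 1907.700 km
|dₓₜ| = 1907.700 km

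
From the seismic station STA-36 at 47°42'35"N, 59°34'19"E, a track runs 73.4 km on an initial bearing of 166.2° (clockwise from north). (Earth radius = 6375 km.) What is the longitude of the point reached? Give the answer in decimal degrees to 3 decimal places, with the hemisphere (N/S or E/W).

STA-36: φ = +47.70972°, λ = +59.57194°
δ = d/R = 73.4/6375 = 0.011514 rad
φ₂ = arcsin(sin φ₁ cos δ + cos φ₁ sin δ cos θ)
   = arcsin(0.73975·0.99993 + 0.67289·0.01151·-0.97113) = 47.06884°
λ₂ = λ₁ + atan2(sin θ sin δ cos φ₁, cos δ − sin φ₁ sin φ₂) = 59.80297°

59.803°E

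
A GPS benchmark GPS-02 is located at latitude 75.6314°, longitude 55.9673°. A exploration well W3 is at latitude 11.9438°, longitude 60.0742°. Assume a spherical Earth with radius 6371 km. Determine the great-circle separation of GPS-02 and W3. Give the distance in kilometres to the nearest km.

Δφ = -63.6876°,  Δλ = 4.1069°
a = sin²(Δφ/2) + cos φ₁ cos φ₂ sin²(Δλ/2) = 0.278679
c = 2·arcsin(√a) = 1.112254 rad = 63.7274°
d = R·c = 6371 × 1.112254 = 7086.2 km

7086 km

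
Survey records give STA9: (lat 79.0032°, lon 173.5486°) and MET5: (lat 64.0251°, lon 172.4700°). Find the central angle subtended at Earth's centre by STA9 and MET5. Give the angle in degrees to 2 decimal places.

14.98°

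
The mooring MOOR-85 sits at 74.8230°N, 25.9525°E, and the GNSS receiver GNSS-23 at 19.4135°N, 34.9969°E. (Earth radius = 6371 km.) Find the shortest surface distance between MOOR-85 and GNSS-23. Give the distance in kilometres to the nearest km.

Δφ = -55.4095°,  Δλ = 9.0444°
a = sin²(Δφ/2) + cos φ₁ cos φ₂ sin²(Δλ/2) = 0.217681
c = 2·arcsin(√a) = 0.970803 rad = 55.6229°
d = R·c = 6371 × 0.970803 = 6185.0 km

6185 km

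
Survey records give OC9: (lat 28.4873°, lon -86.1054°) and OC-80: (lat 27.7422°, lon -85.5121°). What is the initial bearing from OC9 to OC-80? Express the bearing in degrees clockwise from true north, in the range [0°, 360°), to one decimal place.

144.8°

Δλ = 0.5933°
y = sin Δλ · cos φ₂ = 0.009165
x = cos φ₁ sin φ₂ − sin φ₁ cos φ₂ cos Δλ = -0.012981
θ = atan2(y, x) = 144.7789° → 144.7789° (mod 360°)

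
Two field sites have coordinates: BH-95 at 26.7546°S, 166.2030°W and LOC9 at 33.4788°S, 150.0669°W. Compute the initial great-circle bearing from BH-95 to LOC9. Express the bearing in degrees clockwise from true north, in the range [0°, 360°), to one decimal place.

119.6°

Δλ = 16.1361°
y = sin Δλ · cos φ₂ = 0.231810
x = cos φ₁ sin φ₂ − sin φ₁ cos φ₂ cos Δλ = -0.131883
θ = atan2(y, x) = 119.6366° → 119.6366° (mod 360°)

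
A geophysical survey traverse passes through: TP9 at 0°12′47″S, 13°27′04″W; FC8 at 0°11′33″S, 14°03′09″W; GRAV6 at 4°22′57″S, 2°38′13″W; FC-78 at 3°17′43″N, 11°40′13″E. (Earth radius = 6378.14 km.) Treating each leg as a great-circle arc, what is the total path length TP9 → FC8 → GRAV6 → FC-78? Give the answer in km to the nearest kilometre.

3226 km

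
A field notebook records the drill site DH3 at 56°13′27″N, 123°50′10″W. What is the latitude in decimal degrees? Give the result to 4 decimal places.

56.2242°N

56° + 13′/60 + 27″/3600 = 56 + 0.21667 + 0.00750 = 56.2242°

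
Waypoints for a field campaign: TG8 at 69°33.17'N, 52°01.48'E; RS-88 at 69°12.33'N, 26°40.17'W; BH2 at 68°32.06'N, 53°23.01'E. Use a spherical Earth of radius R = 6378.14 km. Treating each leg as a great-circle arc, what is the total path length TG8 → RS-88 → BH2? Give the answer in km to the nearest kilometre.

5858 km

TG8: φ = +69.55283°, λ = +52.02467°
RS-88: φ = +69.20550°, λ = -26.66950°
BH2: φ = +68.53433°, λ = +53.38350°
TG8→RS-88: c = 0.450400 rad, d = 2872.72 km
RS-88→BH2: c = 0.468035 rad, d = 2985.19 km
Total = 2872.72 + 2985.19 = 5857.91 km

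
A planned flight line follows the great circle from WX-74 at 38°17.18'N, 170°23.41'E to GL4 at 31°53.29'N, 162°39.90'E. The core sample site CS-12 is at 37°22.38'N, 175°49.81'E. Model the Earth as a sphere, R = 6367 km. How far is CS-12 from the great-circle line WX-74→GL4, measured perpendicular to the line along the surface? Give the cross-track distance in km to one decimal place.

391.6 km

WX-74: φ = +38.28633°, λ = +170.39017°
GL4: φ = +31.88817°, λ = +162.66500°
CS-12: φ = +37.37300°, λ = +175.83017°
δ₁₃ = central angle WX-74→CS-12 = 0.076655 rad  (haversine)
θ₁₃ = bearing WX-74→CS-12 = 100.323°,  θ₁₂ = bearing WX-74→GL4 = 226.938°
dₓₜ = R·arcsin(sin δ₁₃ · sin(θ₁₃ − θ₁₂)) = 6367·arcsin(0.07658·sin(-126.616°)) = -391.608 km
|dₓₜ| = 391.608 km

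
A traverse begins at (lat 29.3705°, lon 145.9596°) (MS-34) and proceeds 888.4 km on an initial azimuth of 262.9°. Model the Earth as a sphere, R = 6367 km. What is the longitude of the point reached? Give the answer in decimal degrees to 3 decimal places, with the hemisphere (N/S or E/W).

136.960°E

δ = d/R = 888.4/6367 = 0.139532 rad
φ₂ = arcsin(sin φ₁ cos δ + cos φ₁ sin δ cos θ)
   = arcsin(0.49046·0.99028 + 0.87147·0.13908·-0.12360) = 28.08024°
λ₂ = λ₁ + atan2(sin θ sin δ cos φ₁, cos δ − sin φ₁ sin φ₂) = 136.96008°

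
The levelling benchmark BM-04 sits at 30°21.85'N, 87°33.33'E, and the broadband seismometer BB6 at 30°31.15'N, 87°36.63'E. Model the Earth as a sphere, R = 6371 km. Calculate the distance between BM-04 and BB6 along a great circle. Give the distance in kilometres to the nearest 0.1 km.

18.0 km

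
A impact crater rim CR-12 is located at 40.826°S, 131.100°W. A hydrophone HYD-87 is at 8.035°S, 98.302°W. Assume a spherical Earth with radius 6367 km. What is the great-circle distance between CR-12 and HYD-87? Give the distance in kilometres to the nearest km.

4872 km

Δφ = 32.7910°,  Δλ = 32.7980°
a = sin²(Δφ/2) + cos φ₁ cos φ₂ sin²(Δλ/2) = 0.139396
c = 2·arcsin(√a) = 0.765253 rad = 43.8458°
d = R·c = 6367 × 0.765253 = 4872.4 km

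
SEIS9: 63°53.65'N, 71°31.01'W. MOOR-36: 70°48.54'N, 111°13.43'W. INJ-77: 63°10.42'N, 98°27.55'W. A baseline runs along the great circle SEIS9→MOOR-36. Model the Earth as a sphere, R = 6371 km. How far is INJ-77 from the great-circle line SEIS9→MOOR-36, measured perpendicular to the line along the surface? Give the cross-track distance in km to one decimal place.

722.8 km

SEIS9: φ = +63.89417°, λ = -71.51683°
MOOR-36: φ = +70.80900°, λ = -111.22383°
INJ-77: φ = +63.17367°, λ = -98.45917°
δ₁₃ = central angle SEIS9→INJ-77 = 0.208379 rad  (haversine)
θ₁₃ = bearing SEIS9→INJ-77 = 278.733°,  θ₁₂ = bearing SEIS9→MOOR-36 = 311.909°
dₓₜ = R·arcsin(sin δ₁₃ · sin(θ₁₃ − θ₁₂)) = 6371·arcsin(0.20687·sin(-33.176°)) = -722.771 km
|dₓₜ| = 722.771 km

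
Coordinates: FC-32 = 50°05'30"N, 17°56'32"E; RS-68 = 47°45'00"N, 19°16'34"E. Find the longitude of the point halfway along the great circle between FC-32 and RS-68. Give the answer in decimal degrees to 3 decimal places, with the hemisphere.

18.625°E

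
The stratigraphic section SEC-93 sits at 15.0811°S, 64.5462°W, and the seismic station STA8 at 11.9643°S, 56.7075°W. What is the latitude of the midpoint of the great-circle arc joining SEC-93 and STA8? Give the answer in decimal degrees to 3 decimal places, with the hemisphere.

Bx = cos φ₂ cos Δλ = 0.969136,  By = cos φ₂ sin Δλ = 0.133422
φₘ = atan2(sin φ₁ + sin φ₂, √((cos φ₁ + Bx)² + By²)) = -13.55323°
λₘ = λ₁ + atan2(By, cos φ₁ + Bx) = -60.60117°

13.553°S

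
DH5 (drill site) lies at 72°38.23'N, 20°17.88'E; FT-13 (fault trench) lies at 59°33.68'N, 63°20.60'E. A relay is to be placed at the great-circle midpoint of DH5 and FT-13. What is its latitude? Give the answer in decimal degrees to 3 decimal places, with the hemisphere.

67.491°N

DH5: φ = +72.63717°, λ = +20.29800°
FT-13: φ = +59.56133°, λ = +63.34333°
Bx = cos φ₂ cos Δλ = 0.370242,  By = cos φ₂ sin Δλ = 0.345804
φₘ = atan2(sin φ₁ + sin φ₂, √((cos φ₁ + Bx)² + By²)) = 67.49122°
λₘ = λ₁ + atan2(By, cos φ₁ + Bx) = 47.64407°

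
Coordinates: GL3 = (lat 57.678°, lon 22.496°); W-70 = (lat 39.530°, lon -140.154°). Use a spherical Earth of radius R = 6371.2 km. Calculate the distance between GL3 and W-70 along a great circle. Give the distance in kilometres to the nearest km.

9086 km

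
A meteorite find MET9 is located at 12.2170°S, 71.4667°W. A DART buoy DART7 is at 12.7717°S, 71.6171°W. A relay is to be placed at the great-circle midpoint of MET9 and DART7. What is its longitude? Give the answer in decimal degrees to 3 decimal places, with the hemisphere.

Bx = cos φ₂ cos Δλ = 0.975255,  By = cos φ₂ sin Δλ = -0.002560
φₘ = atan2(sin φ₁ + sin φ₂, √((cos φ₁ + Bx)² + By²)) = -12.49436°
λₘ = λ₁ + atan2(By, cos φ₁ + Bx) = -71.54182°

71.542°W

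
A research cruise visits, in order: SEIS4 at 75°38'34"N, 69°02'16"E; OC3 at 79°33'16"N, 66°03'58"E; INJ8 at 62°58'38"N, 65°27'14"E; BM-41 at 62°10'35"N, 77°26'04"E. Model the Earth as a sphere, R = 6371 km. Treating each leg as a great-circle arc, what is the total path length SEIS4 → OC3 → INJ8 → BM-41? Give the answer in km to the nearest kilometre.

2903 km

SEIS4: φ = +75.64278°, λ = +69.03778°
OC3: φ = +79.55444°, λ = +66.06611°
INJ8: φ = +62.97722°, λ = +65.45389°
BM-41: φ = +62.17639°, λ = +77.43444°
SEIS4→OC3: c = 0.069152 rad, d = 440.57 km
OC3→INJ8: c = 0.289344 rad, d = 1843.41 km
INJ8→BM-41: c = 0.097166 rad, d = 619.04 km
Total = 440.57 + 1843.41 + 619.04 = 2903.02 km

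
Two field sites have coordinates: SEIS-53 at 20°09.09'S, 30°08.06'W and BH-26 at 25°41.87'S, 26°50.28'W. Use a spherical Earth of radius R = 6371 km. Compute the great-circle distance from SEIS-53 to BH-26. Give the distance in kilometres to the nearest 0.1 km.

703.0 km

SEIS-53: φ = -20.15150°, λ = -30.13433°
BH-26: φ = -25.69783°, λ = -26.83800°
Δφ = -5.5463°,  Δλ = 3.2963°
a = sin²(Δφ/2) + cos φ₁ cos φ₂ sin²(Δλ/2) = 0.003041
c = 2·arcsin(√a) = 0.110340 rad = 6.3220°
d = R·c = 6371 × 0.110340 = 703.0 km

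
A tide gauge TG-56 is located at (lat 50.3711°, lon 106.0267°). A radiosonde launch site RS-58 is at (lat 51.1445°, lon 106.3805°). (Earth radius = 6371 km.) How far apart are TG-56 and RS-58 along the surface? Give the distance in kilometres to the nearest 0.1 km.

89.5 km

Δφ = 0.7734°,  Δλ = 0.3538°
a = sin²(Δφ/2) + cos φ₁ cos φ₂ sin²(Δλ/2) = 0.000049
c = 2·arcsin(√a) = 0.014052 rad = 0.8051°
d = R·c = 6371 × 0.014052 = 89.5 km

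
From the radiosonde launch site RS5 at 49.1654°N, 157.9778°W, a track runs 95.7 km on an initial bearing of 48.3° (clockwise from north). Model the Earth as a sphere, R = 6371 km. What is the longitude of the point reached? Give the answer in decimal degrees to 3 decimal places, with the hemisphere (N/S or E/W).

156.984°W

δ = d/R = 95.7/6371 = 0.015021 rad
φ₂ = arcsin(sin φ₁ cos δ + cos φ₁ sin δ cos θ)
   = arcsin(0.75660·0.99989 + 0.65388·0.01502·0.66523) = 49.73370°
λ₂ = λ₁ + atan2(sin θ sin δ cos φ₁, cos δ − sin φ₁ sin φ₂) = -156.98358°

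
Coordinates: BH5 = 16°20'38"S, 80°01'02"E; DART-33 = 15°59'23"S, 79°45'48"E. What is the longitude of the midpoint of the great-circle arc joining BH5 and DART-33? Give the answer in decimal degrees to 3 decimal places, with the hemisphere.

79.890°E

BH5: φ = -16.34389°, λ = +80.01722°
DART-33: φ = -15.98972°, λ = +79.76333°
Bx = cos φ₂ cos Δλ = 0.961302,  By = cos φ₂ sin Δλ = -0.004260
φₘ = atan2(sin φ₁ + sin φ₂, √((cos φ₁ + Bx)² + By²)) = -16.16684°
λₘ = λ₁ + atan2(By, cos φ₁ + Bx) = 79.89016°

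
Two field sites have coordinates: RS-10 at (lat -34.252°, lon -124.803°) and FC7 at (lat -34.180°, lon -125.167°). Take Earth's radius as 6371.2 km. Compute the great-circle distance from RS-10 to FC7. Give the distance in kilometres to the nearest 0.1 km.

34.4 km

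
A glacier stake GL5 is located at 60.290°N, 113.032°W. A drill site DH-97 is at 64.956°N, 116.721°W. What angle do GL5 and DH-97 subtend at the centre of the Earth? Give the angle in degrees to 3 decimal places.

Δφ = 4.6660°,  Δλ = -3.6890°
a = sin²(Δφ/2) + cos φ₁ cos φ₂ sin²(Δλ/2) = 0.001874
c = 2·arcsin(√a) = 0.086617 rad = 4.9628°

4.963°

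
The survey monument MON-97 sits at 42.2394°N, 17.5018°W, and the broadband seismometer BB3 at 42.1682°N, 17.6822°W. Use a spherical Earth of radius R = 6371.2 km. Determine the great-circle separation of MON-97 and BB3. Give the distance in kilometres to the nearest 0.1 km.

Δφ = -0.0712°,  Δλ = -0.1804°
a = sin²(Δφ/2) + cos φ₁ cos φ₂ sin²(Δλ/2) = 0.000002
c = 2·arcsin(√a) = 0.002643 rad = 0.1514°
d = R·c = 6371.2 × 0.002643 = 16.8 km

16.8 km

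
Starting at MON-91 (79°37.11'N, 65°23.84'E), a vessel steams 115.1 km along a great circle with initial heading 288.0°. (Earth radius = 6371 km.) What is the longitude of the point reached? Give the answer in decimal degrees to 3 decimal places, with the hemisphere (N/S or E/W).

59.780°E

MON-91: φ = +79.61850°, λ = +65.39733°
δ = d/R = 115.1/6371 = 0.018066 rad
φ₂ = arcsin(sin φ₁ cos δ + cos φ₁ sin δ cos θ)
   = arcsin(0.98363·0.99984 + 0.18020·0.01807·0.30902) = 79.89085°
λ₂ = λ₁ + atan2(sin θ sin δ cos φ₁, cos δ − sin φ₁ sin φ₂) = 59.77997°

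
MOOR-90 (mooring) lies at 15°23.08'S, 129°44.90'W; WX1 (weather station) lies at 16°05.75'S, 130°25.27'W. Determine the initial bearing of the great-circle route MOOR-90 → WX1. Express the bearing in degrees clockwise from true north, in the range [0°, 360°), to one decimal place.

222.2°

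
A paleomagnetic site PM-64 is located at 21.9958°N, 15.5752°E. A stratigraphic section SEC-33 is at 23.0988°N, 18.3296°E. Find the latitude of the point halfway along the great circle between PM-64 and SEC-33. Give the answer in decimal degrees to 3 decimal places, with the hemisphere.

22.553°N

Bx = cos φ₂ cos Δλ = 0.918767,  By = cos φ₂ sin Δλ = 0.044202
φₘ = atan2(sin φ₁ + sin φ₂, √((cos φ₁ + Bx)² + By²)) = 22.55316°
λₘ = λ₁ + atan2(By, cos φ₁ + Bx) = 16.94690°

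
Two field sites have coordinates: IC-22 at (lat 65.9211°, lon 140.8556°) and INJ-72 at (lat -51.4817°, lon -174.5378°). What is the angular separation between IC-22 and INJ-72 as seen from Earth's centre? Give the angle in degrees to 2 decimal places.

122.24°

Δφ = -117.4028°,  Δλ = 44.6066°
a = sin²(Δφ/2) + cos φ₁ cos φ₂ sin²(Δλ/2) = 0.766717
c = 2·arcsin(√a) = 2.133451 rad = 122.2377°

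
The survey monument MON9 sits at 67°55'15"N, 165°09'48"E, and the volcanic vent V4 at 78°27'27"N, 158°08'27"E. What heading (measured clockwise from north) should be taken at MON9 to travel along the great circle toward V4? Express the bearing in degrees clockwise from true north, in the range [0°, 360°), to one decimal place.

MON9: φ = +67.92083°, λ = +165.16333°
V4: φ = +78.45750°, λ = +158.14083°
Δλ = -7.0225°
y = sin Δλ · cos φ₂ = -0.024463
x = cos φ₁ sin φ₂ − sin φ₁ cos φ₂ cos Δλ = 0.184256
θ = atan2(y, x) = -7.5629° → 352.4371° (mod 360°)

352.4°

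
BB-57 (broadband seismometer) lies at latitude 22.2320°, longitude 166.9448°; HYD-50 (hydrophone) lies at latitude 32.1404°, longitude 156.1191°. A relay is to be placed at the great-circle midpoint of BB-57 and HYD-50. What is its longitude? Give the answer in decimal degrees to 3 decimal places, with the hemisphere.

Bx = cos φ₂ cos Δλ = 0.831678,  By = cos φ₂ sin Δλ = -0.159038
φₘ = atan2(sin φ₁ + sin φ₂, √((cos φ₁ + Bx)² + By²)) = 27.29019°
λₘ = λ₁ + atan2(By, cos φ₁ + Bx) = 161.77366°

161.774°E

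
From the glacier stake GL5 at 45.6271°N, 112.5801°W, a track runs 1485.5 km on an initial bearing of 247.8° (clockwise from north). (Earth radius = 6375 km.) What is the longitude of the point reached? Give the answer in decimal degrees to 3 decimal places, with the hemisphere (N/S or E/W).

δ = d/R = 1485.5/6375 = 0.233020 rad
φ₂ = arcsin(sin φ₁ cos δ + cos φ₁ sin δ cos θ)
   = arcsin(0.71480·0.97297 + 0.69933·0.23092·-0.37784) = 39.38061°
λ₂ = λ₁ + atan2(sin θ sin δ cos φ₁, cos δ − sin φ₁ sin φ₂) = -128.63759°

128.638°W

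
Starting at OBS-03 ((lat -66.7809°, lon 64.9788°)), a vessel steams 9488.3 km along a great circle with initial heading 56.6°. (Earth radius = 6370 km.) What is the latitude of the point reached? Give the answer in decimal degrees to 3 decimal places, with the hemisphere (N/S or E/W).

δ = d/R = 9488.3/6370 = 1.489529 rad
φ₂ = arcsin(sin φ₁ cos δ + cos φ₁ sin δ cos θ)
   = arcsin(-0.91900·0.08118 + 0.39425·0.99670·0.55048) = 8.14664°
λ₂ = λ₁ + atan2(sin θ sin δ cos φ₁, cos δ − sin φ₁ sin φ₂) = 122.17970°

8.147°N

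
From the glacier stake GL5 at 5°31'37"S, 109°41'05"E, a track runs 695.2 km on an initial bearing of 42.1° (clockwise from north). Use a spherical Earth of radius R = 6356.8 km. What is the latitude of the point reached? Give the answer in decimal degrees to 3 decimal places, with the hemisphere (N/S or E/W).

0.867°S

GL5: φ = -5.52694°, λ = +109.68472°
δ = d/R = 695.2/6356.8 = 0.109363 rad
φ₂ = arcsin(sin φ₁ cos δ + cos φ₁ sin δ cos θ)
   = arcsin(-0.09631·0.99403 + 0.99535·0.10915·0.74198) = -0.86702°
λ₂ = λ₁ + atan2(sin θ sin δ cos φ₁, cos δ − sin φ₁ sin φ₂) = 113.88151°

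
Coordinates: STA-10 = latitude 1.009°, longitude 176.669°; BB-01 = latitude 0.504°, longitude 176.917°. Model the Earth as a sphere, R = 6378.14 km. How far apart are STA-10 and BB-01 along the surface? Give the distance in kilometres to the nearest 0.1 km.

Δφ = -0.5050°,  Δλ = 0.2480°
a = sin²(Δφ/2) + cos φ₁ cos φ₂ sin²(Δλ/2) = 0.000024
c = 2·arcsin(√a) = 0.009819 rad = 0.5626°
d = R·c = 6378.14 × 0.009819 = 62.6 km

62.6 km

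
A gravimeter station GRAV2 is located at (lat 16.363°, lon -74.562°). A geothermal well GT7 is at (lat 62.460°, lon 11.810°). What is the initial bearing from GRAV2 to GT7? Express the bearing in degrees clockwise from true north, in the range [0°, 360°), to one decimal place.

28.7°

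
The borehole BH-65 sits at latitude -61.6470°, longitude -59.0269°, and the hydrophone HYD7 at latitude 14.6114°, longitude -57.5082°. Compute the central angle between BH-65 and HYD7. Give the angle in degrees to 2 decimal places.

76.27°

Δφ = 76.2584°,  Δλ = 1.5187°
a = sin²(Δφ/2) + cos φ₁ cos φ₂ sin²(Δλ/2) = 0.381309
c = 2·arcsin(√a) = 1.331126 rad = 76.2679°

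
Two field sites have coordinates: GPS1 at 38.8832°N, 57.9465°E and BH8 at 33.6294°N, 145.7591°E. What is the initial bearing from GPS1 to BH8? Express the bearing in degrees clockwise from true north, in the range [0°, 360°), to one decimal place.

63.7°

Δλ = 87.8126°
y = sin Δλ · cos φ₂ = 0.832030
x = cos φ₁ sin φ₂ − sin φ₁ cos φ₂ cos Δλ = 0.411158
θ = atan2(y, x) = 63.7031° → 63.7031° (mod 360°)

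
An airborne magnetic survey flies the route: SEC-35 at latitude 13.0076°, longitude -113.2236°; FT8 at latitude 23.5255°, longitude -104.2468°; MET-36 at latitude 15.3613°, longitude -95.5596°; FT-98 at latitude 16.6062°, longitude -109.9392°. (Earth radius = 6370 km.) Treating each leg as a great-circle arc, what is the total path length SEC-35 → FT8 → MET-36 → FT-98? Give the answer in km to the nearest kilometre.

SEC-35→FT8: c = 0.236108 rad, d = 1504.01 km
FT8→MET-36: c = 0.201726 rad, d = 1285.00 km
MET-36→FT-98: c = 0.242191 rad, d = 1542.76 km
Total = 1504.01 + 1285.00 + 1542.76 = 4331.76 km

4332 km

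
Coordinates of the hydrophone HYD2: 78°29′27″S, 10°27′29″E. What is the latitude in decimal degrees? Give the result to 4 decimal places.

78° + 29′/60 + 27″/3600 = 78 + 0.48333 + 0.00750 = 78.4908°

78.4908°S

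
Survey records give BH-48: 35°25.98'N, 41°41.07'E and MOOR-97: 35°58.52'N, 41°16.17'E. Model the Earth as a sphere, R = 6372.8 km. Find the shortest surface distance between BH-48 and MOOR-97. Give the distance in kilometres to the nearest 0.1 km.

71.0 km

BH-48: φ = +35.43300°, λ = +41.68450°
MOOR-97: φ = +35.97533°, λ = +41.26950°
Δφ = 0.5423°,  Δλ = -0.4150°
a = sin²(Δφ/2) + cos φ₁ cos φ₂ sin²(Δλ/2) = 0.000031
c = 2·arcsin(√a) = 0.011144 rad = 0.6385°
d = R·c = 6372.8 × 0.011144 = 71.0 km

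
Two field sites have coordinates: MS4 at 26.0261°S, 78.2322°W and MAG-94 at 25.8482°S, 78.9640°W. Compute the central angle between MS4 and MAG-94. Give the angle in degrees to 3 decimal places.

0.682°

Δφ = 0.1779°,  Δλ = -0.7318°
a = sin²(Δφ/2) + cos φ₁ cos φ₂ sin²(Δλ/2) = 0.000035
c = 2·arcsin(√a) = 0.011898 rad = 0.6817°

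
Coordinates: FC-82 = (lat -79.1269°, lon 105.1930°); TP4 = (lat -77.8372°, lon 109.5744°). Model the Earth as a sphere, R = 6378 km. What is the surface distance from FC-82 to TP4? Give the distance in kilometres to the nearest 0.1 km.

173.4 km

Δφ = 1.2897°,  Δλ = 4.3814°
a = sin²(Δφ/2) + cos φ₁ cos φ₂ sin²(Δλ/2) = 0.000185
c = 2·arcsin(√a) = 0.027184 rad = 1.5576°
d = R·c = 6378 × 0.027184 = 173.4 km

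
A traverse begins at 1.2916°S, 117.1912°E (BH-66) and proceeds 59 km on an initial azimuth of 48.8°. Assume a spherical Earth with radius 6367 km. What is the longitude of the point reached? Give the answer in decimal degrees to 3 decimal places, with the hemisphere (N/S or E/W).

δ = d/R = 59/6367 = 0.009267 rad
φ₂ = arcsin(sin φ₁ cos δ + cos φ₁ sin δ cos θ)
   = arcsin(-0.02254·0.99996 + 0.99975·0.00927·0.65869) = -0.94185°
λ₂ = λ₁ + atan2(sin θ sin δ cos φ₁, cos δ − sin φ₁ sin φ₂) = 117.59073°

117.591°E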